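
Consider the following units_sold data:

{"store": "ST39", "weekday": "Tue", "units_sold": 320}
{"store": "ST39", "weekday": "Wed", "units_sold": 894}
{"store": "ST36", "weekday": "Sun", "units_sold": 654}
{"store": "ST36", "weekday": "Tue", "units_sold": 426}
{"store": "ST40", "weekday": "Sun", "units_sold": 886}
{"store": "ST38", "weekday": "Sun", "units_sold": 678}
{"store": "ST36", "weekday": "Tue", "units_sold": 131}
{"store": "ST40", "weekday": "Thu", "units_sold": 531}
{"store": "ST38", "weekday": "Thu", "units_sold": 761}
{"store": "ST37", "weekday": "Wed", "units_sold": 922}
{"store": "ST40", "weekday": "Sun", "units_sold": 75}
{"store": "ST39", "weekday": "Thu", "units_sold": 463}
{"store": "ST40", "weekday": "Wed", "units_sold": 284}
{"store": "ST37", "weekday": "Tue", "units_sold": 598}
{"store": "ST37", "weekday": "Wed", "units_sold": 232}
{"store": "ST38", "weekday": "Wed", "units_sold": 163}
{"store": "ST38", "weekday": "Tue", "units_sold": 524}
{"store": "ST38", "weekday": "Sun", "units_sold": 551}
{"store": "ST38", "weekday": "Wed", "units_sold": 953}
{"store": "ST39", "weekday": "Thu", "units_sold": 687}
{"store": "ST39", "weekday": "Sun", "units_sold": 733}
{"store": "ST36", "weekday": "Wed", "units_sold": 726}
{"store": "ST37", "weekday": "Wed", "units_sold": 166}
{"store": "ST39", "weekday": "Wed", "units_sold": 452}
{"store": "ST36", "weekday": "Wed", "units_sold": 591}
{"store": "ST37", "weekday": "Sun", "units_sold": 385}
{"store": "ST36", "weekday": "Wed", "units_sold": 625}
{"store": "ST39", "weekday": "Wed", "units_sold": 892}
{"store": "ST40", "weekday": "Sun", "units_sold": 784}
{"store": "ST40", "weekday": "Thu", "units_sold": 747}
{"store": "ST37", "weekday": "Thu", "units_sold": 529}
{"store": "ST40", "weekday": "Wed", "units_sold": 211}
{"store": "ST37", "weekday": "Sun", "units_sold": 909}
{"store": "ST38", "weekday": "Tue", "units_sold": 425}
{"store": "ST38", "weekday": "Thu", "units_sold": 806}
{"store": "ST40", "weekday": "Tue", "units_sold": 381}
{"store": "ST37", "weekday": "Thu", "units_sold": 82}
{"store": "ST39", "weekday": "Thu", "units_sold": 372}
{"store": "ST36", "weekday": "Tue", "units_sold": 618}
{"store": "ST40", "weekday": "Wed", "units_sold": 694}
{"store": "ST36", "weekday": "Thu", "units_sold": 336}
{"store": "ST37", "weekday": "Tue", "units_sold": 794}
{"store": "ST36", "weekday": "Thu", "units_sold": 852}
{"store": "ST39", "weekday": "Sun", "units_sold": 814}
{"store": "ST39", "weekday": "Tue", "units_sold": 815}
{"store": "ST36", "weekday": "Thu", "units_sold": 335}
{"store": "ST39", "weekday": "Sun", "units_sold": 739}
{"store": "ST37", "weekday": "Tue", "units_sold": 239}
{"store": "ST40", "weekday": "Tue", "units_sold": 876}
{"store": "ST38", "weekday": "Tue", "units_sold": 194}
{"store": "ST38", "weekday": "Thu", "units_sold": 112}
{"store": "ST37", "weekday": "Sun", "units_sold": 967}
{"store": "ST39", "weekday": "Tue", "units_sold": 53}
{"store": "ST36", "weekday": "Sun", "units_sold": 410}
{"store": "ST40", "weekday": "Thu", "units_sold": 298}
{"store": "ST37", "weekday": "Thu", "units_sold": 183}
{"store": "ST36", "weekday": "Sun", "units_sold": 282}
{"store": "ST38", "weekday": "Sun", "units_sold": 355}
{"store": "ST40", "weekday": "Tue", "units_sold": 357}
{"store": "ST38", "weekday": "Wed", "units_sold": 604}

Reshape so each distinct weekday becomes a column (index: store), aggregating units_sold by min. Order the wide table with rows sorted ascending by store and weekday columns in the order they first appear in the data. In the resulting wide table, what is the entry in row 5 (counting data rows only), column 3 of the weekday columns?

With rows sorted ascending by store, row 5 is store=ST40. weekday columns in first-appearance order: Tue, Wed, Sun, Thu; column 3 is Sun.
Long rows with store=ST40, weekday=Sun: min(886, 75, 784) = 75.

75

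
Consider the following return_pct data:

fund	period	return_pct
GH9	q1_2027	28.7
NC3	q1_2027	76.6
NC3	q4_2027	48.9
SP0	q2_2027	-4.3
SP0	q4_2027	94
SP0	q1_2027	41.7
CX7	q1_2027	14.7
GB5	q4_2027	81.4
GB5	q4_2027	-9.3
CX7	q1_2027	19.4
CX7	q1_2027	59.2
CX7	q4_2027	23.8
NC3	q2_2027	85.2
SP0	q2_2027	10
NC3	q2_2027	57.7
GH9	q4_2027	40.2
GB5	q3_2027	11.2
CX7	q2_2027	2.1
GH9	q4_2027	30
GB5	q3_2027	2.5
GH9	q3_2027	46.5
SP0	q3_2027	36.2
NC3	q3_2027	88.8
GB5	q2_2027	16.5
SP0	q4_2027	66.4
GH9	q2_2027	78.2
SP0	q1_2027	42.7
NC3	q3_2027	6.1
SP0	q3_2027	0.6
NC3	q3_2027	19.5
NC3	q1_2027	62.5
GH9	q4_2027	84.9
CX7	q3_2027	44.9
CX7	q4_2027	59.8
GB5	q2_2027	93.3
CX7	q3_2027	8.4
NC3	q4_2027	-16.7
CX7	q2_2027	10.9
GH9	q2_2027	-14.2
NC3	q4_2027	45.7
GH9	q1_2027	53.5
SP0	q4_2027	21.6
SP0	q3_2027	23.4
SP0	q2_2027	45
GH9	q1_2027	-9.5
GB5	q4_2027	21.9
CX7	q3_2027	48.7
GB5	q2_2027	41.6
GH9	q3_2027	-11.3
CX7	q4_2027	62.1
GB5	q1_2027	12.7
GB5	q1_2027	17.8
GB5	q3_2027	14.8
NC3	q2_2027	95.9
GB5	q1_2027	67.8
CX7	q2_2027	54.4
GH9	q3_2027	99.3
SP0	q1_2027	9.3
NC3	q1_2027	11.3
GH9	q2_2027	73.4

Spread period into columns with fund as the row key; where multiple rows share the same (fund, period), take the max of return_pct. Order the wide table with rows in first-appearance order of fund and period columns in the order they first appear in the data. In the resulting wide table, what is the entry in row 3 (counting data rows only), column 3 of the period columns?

With rows in first-appearance order of fund, row 3 is fund=SP0. period columns in first-appearance order: q1_2027, q4_2027, q2_2027, q3_2027; column 3 is q2_2027.
Long rows with fund=SP0, period=q2_2027: max(-4.3, 10, 45) = 45.

45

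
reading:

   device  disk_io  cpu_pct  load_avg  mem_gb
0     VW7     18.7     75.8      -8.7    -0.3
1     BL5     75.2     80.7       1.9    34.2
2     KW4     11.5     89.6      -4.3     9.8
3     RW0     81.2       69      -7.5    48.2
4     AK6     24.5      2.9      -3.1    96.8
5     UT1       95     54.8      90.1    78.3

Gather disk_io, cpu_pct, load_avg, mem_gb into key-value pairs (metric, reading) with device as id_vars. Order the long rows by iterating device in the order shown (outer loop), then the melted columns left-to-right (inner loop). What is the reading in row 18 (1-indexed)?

2.9

24 rows total (6 × 4). Row 18: index ⌊(18-1)/4⌋ = 4 into device → AK6; (18-1) mod 4 = 1 into the melted columns → cpu_pct.
So row 18 is (AK6, cpu_pct, 2.9); reading = 2.9.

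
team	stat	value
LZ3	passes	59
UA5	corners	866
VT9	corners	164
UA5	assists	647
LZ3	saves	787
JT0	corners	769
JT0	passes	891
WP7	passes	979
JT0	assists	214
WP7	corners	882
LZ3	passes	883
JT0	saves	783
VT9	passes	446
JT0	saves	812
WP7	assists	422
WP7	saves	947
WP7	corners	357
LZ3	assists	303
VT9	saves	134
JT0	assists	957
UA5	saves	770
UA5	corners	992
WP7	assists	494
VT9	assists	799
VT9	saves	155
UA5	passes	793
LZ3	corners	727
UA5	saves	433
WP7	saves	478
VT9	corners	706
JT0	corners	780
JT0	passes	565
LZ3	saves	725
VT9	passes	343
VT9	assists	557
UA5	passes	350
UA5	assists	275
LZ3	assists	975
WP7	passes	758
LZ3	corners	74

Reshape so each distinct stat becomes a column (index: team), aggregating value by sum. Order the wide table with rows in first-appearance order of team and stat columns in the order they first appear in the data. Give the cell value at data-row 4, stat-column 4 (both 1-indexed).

With rows in first-appearance order of team, row 4 is team=JT0. stat columns in first-appearance order: passes, corners, assists, saves; column 4 is saves.
Long rows with team=JT0, stat=saves: 783 + 812 = 1595.

1595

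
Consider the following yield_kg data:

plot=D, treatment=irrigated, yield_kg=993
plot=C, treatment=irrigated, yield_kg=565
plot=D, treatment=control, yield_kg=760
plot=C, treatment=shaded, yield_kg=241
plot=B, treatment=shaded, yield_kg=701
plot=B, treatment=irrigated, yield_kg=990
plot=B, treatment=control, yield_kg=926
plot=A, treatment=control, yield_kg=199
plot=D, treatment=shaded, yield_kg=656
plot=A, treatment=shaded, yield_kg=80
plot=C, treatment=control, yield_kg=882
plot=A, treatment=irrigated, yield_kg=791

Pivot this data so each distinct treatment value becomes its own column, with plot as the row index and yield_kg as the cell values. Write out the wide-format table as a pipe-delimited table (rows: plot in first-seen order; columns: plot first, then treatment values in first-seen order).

| plot | irrigated | control | shaded |
| D | 993 | 760 | 656 |
| C | 565 | 882 | 241 |
| B | 990 | 926 | 701 |
| A | 791 | 199 | 80 |

Columns: plot plus the 3 distinct treatment values (irrigated, control, shaded).
For example, row D column irrigated takes yield_kg=993 from the long row (D, irrigated).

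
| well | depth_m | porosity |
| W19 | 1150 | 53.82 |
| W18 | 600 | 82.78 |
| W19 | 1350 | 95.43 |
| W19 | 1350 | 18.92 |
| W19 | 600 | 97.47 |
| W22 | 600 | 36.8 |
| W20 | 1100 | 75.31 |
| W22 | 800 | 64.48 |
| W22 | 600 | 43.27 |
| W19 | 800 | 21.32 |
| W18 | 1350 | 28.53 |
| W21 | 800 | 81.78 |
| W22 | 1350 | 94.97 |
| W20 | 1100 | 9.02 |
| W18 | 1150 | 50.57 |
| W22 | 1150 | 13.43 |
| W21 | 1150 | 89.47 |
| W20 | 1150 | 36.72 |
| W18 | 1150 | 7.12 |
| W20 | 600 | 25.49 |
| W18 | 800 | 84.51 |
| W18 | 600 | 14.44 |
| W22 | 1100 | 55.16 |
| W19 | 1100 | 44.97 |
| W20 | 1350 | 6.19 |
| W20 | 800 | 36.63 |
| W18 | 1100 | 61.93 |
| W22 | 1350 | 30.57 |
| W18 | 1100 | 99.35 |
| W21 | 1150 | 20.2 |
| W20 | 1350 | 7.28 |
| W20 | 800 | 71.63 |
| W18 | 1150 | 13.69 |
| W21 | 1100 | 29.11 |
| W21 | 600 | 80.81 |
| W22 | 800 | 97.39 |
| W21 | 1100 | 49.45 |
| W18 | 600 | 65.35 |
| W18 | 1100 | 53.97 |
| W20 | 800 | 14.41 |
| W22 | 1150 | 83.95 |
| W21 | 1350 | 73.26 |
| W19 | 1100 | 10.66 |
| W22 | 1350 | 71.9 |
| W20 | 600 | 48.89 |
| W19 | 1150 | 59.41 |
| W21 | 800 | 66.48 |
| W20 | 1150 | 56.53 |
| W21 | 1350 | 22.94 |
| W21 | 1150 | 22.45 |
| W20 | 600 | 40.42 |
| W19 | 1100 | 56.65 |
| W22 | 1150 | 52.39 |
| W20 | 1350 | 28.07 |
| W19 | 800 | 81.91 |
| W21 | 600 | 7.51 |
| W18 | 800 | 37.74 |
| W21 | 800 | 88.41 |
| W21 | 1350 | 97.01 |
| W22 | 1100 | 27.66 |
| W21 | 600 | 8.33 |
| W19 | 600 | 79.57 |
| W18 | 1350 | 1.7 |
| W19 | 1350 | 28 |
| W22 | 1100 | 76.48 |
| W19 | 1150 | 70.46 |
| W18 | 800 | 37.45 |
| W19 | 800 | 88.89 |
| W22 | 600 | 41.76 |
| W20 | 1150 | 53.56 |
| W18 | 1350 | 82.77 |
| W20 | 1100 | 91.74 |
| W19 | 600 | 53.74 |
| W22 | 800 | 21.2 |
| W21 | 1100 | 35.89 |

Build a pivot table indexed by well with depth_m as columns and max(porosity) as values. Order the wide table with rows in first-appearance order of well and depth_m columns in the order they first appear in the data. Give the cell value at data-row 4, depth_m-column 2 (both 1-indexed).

With rows in first-appearance order of well, row 4 is well=W20. depth_m columns in first-appearance order: 1150, 600, 1350, 1100, 800; column 2 is 600.
Long rows with well=W20, depth_m=600: max(25.49, 48.89, 40.42) = 48.89.

48.89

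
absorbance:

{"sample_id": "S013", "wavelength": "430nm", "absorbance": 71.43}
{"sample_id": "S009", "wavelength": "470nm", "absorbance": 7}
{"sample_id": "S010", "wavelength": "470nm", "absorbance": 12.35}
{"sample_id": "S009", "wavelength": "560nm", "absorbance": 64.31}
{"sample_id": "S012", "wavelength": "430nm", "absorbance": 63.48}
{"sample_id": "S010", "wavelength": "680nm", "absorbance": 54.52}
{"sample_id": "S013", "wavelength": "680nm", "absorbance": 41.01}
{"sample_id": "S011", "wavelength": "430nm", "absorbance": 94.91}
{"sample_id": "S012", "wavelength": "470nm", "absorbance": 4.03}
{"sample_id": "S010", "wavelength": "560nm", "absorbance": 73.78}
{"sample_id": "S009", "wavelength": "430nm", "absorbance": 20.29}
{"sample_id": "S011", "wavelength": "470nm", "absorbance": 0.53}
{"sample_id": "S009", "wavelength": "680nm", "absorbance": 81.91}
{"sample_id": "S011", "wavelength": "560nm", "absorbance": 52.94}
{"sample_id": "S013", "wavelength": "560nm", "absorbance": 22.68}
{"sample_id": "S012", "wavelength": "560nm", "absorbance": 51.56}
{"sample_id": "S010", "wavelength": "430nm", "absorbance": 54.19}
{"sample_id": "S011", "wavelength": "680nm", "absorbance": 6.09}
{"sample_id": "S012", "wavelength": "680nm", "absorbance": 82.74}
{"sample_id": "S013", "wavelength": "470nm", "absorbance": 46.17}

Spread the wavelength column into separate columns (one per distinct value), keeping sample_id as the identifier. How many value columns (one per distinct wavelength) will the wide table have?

4 distinct wavelength values: 430nm, 470nm, 560nm, 680nm.

4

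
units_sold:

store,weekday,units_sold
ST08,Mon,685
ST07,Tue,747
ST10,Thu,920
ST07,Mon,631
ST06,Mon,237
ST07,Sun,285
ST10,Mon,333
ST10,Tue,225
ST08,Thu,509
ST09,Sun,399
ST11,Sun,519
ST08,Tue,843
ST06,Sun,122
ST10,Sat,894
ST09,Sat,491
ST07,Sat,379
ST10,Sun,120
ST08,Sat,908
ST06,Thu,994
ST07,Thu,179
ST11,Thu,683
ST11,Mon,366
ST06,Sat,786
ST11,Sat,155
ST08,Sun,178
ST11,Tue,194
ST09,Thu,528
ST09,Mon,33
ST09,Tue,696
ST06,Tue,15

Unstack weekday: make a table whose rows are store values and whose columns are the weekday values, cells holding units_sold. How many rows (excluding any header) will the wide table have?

6 distinct store values → 6 rows.

6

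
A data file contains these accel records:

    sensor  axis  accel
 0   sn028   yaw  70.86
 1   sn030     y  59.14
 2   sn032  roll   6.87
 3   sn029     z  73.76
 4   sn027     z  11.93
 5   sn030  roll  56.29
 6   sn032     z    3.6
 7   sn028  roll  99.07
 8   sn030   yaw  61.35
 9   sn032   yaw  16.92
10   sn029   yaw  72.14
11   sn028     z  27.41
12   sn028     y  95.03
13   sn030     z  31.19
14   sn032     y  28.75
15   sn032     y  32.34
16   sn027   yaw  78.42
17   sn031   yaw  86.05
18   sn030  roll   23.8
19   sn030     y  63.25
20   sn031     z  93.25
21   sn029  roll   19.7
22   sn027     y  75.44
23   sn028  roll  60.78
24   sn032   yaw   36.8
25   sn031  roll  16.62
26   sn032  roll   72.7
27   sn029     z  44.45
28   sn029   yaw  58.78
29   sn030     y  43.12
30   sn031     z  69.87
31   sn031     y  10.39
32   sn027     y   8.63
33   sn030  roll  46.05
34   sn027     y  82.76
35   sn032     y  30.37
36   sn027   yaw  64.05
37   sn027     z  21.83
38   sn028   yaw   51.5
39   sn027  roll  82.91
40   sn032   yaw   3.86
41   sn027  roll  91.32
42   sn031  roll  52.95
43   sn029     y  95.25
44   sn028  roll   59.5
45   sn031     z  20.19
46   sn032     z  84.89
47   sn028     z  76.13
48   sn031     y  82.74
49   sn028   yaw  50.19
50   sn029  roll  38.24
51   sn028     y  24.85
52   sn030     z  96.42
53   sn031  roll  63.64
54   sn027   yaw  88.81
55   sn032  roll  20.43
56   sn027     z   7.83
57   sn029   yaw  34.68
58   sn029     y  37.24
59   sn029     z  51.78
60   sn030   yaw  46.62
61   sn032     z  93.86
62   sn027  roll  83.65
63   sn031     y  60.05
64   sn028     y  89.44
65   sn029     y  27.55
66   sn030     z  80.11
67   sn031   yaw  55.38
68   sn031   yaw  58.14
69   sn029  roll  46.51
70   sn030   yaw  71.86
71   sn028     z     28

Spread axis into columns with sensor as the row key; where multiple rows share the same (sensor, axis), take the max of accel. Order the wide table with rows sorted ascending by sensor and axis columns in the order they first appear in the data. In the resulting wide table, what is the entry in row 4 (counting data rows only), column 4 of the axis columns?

96.42

With rows sorted ascending by sensor, row 4 is sensor=sn030. axis columns in first-appearance order: yaw, y, roll, z; column 4 is z.
Long rows with sensor=sn030, axis=z: max(31.19, 96.42, 80.11) = 96.42.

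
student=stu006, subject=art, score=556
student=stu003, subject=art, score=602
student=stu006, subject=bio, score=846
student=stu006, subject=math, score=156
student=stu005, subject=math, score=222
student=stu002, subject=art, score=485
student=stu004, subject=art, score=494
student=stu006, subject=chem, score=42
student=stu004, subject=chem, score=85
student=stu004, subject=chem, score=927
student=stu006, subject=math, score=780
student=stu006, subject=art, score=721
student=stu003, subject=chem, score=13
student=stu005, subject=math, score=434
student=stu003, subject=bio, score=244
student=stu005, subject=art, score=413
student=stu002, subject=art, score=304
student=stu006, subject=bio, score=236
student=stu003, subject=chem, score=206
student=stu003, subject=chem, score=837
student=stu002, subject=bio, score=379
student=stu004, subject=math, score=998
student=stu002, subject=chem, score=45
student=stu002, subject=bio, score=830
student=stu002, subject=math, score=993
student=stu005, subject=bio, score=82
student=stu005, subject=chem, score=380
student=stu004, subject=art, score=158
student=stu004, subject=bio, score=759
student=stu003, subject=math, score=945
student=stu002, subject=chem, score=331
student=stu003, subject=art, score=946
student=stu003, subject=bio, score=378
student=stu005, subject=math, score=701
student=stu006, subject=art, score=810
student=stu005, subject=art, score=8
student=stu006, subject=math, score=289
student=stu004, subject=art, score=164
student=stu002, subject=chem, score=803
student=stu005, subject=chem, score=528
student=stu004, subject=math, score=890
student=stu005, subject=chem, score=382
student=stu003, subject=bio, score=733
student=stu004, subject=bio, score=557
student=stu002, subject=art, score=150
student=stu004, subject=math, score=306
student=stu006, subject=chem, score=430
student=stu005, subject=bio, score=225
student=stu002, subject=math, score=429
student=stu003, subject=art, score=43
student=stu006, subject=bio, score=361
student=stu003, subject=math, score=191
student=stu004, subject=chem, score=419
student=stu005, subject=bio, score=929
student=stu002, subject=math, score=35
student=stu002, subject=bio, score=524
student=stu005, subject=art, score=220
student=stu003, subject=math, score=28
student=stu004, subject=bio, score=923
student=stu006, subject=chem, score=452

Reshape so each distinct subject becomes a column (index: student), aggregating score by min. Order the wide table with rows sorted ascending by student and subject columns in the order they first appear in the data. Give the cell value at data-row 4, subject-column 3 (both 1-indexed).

With rows sorted ascending by student, row 4 is student=stu005. subject columns in first-appearance order: art, bio, math, chem; column 3 is math.
Long rows with student=stu005, subject=math: min(222, 434, 701) = 222.

222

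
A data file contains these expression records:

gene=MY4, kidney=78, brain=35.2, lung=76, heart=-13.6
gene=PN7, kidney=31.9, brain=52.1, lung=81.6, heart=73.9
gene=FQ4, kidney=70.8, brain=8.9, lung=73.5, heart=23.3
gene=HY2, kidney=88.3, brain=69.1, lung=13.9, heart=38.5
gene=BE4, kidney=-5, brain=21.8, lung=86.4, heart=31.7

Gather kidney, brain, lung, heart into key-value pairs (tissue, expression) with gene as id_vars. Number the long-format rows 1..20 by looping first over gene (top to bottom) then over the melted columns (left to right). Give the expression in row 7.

20 rows total (5 × 4). Row 7: index ⌊(7-1)/4⌋ = 1 into gene → PN7; (7-1) mod 4 = 2 into the melted columns → lung.
So row 7 is (PN7, lung, 81.6); expression = 81.6.

81.6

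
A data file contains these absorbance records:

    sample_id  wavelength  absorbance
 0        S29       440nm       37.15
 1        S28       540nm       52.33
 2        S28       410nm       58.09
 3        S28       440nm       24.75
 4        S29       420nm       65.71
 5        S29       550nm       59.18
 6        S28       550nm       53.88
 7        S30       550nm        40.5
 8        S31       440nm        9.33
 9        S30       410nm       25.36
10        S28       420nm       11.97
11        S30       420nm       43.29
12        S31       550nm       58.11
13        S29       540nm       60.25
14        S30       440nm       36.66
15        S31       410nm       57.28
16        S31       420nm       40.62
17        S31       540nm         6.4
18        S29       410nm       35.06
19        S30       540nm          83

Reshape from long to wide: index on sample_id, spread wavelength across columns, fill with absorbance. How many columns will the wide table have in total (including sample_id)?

1 column for sample_id plus 5 distinct wavelength values → 6 columns.

6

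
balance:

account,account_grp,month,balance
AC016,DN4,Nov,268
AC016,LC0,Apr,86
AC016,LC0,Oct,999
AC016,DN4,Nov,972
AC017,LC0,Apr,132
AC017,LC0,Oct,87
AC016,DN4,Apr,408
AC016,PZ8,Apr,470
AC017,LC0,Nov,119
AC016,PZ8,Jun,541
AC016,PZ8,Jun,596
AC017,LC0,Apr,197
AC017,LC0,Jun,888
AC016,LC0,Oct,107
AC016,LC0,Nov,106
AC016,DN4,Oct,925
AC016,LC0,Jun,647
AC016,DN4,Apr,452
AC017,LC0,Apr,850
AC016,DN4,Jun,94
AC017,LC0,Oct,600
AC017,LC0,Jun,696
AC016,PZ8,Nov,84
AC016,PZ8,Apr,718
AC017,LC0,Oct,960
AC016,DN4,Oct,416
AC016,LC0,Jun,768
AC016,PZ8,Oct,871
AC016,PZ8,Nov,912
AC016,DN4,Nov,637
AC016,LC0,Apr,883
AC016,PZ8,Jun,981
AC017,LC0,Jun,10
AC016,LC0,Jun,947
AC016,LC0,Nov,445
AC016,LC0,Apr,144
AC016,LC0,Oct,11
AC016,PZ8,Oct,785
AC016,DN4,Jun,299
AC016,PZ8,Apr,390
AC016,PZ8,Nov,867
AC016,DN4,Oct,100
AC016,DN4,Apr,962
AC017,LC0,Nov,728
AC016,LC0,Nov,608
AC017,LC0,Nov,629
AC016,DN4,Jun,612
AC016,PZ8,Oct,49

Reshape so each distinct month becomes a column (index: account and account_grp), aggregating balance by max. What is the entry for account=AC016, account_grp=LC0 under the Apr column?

Rows with account=AC016, account_grp=LC0 and month=Apr: balance values are 86, 883, 144.
max(86, 883, 144) = 883.

883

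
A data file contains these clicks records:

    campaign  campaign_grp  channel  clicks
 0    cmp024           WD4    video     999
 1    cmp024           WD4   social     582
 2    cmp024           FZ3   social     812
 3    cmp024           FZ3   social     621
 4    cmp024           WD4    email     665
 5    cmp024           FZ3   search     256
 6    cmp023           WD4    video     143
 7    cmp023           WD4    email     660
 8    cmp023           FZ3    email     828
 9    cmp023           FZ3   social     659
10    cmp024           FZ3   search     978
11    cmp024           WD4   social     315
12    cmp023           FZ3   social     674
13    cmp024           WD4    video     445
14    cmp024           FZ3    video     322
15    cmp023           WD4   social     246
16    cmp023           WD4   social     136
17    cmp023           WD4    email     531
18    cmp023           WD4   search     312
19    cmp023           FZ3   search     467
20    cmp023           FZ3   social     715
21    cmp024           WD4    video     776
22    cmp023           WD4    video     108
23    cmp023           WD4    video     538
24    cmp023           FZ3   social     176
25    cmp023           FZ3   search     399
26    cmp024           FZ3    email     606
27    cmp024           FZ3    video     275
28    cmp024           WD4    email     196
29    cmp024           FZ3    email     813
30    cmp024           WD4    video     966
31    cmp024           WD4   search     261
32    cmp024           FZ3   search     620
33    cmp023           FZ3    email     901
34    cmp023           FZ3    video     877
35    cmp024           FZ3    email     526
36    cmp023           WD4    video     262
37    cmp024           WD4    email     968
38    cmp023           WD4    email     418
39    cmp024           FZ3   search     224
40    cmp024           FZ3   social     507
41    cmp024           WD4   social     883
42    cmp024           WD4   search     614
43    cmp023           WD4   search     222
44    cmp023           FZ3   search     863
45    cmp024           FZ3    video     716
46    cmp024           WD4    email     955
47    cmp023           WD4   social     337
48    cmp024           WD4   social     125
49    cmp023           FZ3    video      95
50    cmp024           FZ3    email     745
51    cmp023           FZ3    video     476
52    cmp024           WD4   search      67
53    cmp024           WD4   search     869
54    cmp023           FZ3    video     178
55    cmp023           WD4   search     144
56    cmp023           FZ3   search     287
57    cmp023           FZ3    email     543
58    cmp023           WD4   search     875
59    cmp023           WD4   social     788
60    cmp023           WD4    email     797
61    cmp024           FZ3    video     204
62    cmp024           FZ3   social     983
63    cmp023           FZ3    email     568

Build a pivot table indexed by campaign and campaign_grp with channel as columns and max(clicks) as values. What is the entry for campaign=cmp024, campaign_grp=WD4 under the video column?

999

Rows with campaign=cmp024, campaign_grp=WD4 and channel=video: clicks values are 999, 445, 776, 966.
max(999, 445, 776, 966) = 999.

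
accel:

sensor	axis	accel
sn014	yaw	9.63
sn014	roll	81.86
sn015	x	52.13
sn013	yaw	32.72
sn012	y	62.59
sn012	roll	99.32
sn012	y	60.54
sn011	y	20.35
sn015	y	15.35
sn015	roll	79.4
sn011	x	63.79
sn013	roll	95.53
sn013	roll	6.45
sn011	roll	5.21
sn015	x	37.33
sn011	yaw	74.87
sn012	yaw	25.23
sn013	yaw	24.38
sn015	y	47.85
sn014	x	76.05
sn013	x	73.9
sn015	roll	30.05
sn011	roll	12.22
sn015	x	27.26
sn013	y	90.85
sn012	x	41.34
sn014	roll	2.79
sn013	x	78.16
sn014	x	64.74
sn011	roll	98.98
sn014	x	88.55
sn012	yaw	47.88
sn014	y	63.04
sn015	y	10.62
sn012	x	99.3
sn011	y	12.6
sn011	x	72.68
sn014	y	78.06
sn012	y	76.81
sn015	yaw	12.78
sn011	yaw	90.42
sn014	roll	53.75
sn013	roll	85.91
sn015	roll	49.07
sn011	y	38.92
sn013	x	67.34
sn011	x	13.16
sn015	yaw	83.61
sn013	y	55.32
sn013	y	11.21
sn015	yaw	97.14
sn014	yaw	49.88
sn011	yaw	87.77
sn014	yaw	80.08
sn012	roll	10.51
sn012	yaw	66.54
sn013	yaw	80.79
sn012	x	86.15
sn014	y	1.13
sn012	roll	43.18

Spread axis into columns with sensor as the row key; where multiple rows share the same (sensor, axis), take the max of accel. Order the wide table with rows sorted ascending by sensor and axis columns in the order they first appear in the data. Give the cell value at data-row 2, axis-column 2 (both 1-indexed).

With rows sorted ascending by sensor, row 2 is sensor=sn012. axis columns in first-appearance order: yaw, roll, x, y; column 2 is roll.
Long rows with sensor=sn012, axis=roll: max(99.32, 10.51, 43.18) = 99.32.

99.32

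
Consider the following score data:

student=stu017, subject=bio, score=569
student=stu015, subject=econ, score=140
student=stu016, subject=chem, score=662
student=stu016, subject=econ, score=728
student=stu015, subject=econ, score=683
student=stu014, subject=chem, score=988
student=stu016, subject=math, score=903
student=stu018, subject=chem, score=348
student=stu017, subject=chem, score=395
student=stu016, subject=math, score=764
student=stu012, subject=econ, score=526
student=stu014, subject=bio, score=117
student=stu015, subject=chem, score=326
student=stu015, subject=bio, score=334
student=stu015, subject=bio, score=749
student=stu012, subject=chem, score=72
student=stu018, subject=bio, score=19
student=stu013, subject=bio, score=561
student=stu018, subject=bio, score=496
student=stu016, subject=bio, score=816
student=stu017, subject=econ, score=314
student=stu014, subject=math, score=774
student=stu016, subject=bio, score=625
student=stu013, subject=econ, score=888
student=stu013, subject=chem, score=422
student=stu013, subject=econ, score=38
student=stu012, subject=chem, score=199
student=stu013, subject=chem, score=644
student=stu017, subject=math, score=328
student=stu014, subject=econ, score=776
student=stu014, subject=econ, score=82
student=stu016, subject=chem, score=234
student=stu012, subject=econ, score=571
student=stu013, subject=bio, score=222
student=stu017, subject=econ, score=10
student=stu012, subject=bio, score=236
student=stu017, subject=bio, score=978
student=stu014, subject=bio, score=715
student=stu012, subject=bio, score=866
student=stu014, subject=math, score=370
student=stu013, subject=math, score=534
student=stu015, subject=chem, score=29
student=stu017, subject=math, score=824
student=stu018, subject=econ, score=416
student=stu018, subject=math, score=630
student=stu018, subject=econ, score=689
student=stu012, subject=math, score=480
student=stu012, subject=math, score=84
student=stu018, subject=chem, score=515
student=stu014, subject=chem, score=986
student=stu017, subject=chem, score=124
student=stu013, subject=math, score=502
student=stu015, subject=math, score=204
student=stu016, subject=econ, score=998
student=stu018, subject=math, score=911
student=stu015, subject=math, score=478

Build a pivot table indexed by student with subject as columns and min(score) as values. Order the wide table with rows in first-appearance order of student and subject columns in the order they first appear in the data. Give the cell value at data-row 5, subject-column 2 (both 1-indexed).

416

With rows in first-appearance order of student, row 5 is student=stu018. subject columns in first-appearance order: bio, econ, chem, math; column 2 is econ.
Long rows with student=stu018, subject=econ: min(416, 689) = 416.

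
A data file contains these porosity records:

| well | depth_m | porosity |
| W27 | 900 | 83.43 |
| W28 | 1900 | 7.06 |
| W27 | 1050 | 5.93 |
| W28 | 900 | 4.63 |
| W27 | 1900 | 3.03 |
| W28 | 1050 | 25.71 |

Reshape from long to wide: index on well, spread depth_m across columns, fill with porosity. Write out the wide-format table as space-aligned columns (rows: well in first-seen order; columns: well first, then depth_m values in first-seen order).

Columns: well plus the 3 distinct depth_m values (900, 1900, 1050).
For example, row W27 column 900 takes porosity=83.43 from the long row (W27, 900).

well  900    1900  1050 
W27   83.43  3.03  5.93 
W28   4.63   7.06  25.71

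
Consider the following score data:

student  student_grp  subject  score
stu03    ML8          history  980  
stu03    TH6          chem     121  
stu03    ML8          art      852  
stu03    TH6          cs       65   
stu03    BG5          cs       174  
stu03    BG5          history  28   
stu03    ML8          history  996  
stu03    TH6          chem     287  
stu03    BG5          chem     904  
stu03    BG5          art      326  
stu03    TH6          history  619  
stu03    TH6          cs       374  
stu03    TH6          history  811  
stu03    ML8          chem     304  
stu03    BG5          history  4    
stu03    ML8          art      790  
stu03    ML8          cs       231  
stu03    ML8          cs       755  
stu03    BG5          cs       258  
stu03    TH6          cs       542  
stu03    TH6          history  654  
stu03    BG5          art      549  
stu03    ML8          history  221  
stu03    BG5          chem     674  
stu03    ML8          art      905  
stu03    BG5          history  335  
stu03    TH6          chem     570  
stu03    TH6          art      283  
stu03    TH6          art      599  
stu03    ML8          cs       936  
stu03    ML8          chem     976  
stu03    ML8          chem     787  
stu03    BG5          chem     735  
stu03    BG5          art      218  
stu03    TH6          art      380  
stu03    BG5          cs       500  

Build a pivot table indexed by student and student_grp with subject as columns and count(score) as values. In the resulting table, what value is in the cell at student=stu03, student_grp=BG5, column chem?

3

Rows with student=stu03, student_grp=BG5 and subject=chem: score values are 904, 674, 735.
3 rows match — count = 3.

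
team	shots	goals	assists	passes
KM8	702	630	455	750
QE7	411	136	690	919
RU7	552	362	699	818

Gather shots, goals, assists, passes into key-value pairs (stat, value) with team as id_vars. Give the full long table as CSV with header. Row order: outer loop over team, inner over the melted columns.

team,stat,value
KM8,shots,702
KM8,goals,630
KM8,assists,455
KM8,passes,750
QE7,shots,411
QE7,goals,136
QE7,assists,690
QE7,passes,919
RU7,shots,552
RU7,goals,362
RU7,assists,699
RU7,passes,818

Each (team, column) pair becomes one row: 3 × 4 = 12 rows.
For example, (KM8, shots) → value=702.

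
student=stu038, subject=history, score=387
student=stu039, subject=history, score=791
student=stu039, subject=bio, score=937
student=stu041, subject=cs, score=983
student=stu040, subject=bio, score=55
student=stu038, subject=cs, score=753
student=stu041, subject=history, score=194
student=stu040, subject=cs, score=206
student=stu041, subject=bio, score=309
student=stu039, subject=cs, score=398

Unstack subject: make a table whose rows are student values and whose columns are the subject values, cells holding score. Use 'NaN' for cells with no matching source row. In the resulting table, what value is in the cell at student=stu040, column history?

NaN

No long-format row has student=stu040 and subject=history, so the cell is NaN.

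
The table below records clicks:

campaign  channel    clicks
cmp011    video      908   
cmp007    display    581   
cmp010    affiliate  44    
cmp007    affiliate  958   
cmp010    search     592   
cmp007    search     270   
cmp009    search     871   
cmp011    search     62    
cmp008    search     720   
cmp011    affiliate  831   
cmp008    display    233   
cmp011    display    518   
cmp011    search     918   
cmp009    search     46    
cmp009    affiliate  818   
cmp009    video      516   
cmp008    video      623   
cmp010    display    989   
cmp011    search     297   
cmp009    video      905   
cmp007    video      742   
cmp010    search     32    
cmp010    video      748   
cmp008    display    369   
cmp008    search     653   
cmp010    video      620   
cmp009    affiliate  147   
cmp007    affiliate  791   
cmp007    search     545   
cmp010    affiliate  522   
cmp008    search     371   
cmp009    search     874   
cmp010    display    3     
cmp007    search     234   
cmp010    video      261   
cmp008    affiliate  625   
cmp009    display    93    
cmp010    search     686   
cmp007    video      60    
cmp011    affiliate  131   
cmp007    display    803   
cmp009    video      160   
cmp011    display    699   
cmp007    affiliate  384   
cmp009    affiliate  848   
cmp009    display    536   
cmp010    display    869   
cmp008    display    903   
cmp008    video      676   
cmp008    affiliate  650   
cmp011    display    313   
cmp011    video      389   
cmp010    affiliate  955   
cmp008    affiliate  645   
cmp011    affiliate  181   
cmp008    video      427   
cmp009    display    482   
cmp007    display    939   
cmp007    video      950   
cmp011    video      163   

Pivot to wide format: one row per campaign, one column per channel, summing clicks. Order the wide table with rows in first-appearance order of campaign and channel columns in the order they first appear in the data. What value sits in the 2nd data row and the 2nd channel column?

With rows in first-appearance order of campaign, row 2 is campaign=cmp007. channel columns in first-appearance order: video, display, affiliate, search; column 2 is display.
Long rows with campaign=cmp007, channel=display: 581 + 803 + 939 = 2323.

2323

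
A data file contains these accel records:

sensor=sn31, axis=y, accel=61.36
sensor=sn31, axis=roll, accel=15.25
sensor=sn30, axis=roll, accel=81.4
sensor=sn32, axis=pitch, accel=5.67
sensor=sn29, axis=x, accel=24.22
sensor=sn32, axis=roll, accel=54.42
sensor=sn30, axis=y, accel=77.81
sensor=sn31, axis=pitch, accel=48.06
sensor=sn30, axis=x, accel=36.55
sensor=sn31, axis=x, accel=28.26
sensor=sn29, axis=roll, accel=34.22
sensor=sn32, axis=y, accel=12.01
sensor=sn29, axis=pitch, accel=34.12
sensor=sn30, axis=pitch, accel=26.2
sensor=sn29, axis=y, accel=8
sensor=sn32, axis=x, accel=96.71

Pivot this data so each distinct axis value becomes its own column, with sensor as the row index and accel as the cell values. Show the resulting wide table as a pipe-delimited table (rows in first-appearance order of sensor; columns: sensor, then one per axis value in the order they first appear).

| sensor | y | roll | pitch | x |
| sn31 | 61.36 | 15.25 | 48.06 | 28.26 |
| sn30 | 77.81 | 81.4 | 26.2 | 36.55 |
| sn32 | 12.01 | 54.42 | 5.67 | 96.71 |
| sn29 | 8 | 34.22 | 34.12 | 24.22 |

Columns: sensor plus the 4 distinct axis values (y, roll, pitch, x).
For example, row sn31 column y takes accel=61.36 from the long row (sn31, y).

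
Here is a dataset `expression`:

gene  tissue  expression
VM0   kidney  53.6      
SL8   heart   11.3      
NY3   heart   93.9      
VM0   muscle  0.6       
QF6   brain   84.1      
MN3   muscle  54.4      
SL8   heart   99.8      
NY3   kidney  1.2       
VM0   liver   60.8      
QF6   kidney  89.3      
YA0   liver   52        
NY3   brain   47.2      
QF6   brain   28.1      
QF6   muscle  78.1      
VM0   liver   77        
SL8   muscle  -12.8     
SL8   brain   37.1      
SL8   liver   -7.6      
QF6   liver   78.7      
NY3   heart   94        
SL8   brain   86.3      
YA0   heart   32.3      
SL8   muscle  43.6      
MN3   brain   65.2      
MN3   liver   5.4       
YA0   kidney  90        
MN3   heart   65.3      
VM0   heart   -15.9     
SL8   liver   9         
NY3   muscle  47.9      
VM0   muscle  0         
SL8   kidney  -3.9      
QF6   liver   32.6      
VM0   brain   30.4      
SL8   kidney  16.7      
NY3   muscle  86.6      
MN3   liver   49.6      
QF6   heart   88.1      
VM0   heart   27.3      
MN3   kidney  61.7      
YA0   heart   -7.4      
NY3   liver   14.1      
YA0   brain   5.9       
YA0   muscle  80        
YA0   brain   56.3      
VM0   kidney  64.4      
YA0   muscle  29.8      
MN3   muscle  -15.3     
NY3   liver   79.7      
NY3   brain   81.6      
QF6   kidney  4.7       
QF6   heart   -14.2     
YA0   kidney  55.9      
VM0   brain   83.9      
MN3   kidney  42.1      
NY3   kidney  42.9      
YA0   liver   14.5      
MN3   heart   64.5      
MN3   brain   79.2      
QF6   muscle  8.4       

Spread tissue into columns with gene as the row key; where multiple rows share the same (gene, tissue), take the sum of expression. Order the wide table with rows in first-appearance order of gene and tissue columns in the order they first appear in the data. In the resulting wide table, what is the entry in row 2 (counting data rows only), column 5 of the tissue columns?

With rows in first-appearance order of gene, row 2 is gene=SL8. tissue columns in first-appearance order: kidney, heart, muscle, brain, liver; column 5 is liver.
Long rows with gene=SL8, tissue=liver: -7.6 + 9 = 1.4.

1.4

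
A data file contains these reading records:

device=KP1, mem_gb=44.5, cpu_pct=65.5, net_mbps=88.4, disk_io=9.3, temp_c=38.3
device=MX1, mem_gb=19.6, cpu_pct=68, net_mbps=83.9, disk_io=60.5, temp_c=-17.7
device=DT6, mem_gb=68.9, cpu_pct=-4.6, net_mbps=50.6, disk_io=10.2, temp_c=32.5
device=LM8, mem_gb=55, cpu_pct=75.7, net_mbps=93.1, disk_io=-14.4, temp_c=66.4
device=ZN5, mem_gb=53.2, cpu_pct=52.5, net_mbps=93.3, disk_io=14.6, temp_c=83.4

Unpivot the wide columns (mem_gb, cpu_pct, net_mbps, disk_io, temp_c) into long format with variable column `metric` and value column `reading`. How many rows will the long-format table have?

5 device values × 5 melted columns = 25 rows.

25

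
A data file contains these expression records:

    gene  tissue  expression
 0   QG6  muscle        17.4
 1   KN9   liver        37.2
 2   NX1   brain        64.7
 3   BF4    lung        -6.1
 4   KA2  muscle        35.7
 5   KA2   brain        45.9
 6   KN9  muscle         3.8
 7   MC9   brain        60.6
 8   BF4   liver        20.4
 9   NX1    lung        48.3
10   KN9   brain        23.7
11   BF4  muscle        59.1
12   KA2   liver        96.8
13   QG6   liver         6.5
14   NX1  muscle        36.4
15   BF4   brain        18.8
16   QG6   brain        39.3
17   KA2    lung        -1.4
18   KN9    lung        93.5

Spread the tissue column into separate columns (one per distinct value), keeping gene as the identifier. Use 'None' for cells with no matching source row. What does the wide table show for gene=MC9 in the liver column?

None

No long-format row has gene=MC9 and tissue=liver, so the cell is None.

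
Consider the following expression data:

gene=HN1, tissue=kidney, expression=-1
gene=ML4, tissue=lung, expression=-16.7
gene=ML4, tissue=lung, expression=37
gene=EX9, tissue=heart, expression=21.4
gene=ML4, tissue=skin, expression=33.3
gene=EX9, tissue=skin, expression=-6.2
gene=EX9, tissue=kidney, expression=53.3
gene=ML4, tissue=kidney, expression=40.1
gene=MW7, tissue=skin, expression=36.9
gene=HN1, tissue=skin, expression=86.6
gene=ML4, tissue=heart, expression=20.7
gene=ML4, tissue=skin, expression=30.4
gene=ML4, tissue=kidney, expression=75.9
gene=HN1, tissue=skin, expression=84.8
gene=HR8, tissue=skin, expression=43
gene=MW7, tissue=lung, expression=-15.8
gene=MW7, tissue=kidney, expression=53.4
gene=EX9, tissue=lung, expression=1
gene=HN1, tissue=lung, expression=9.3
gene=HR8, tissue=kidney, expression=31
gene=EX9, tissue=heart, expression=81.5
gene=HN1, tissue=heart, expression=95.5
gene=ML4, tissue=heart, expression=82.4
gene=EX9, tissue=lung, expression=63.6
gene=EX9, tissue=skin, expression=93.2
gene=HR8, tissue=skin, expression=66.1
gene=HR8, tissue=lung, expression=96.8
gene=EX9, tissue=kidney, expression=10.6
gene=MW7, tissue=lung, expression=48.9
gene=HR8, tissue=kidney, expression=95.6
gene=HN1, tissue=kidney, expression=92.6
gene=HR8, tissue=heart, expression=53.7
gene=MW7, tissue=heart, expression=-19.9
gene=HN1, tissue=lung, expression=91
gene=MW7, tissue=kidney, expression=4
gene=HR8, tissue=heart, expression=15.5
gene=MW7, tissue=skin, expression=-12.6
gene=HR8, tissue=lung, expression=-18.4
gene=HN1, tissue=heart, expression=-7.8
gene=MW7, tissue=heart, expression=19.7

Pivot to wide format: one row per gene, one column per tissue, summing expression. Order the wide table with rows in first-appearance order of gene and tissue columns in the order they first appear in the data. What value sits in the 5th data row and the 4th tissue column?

With rows in first-appearance order of gene, row 5 is gene=HR8. tissue columns in first-appearance order: kidney, lung, heart, skin; column 4 is skin.
Long rows with gene=HR8, tissue=skin: 43 + 66.1 = 109.1.

109.1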